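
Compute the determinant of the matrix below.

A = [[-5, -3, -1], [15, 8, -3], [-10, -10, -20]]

det(A) = 30

Forward elimination:
R2 <- R2 - (-3)*R1:  [  0  -1  -6 ]
R3 <- R3 - (2)*R1:  [   0   -4  -18 ]
R3 <- R3 - (4)*R2:  [ 0  0  6 ]
Upper-triangular form:
[ -5  -3  -1 ]
[  0  -1  -6 ]
[  0   0   6 ]
det(A) = (-1)^0 * (-5) * (-1) * (6) = 30  (0 row swaps -> sign +1)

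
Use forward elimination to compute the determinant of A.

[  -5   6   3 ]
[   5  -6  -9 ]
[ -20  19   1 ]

Forward elimination:
R2 <- R2 - (-1)*R1:  [  0   0  -6 ]
R3 <- R3 - (4)*R1:  [   0   -5  -11 ]
R2 <-> R3   (pivot in column 2 was zero)
[ -5   6    3 ]
[  0  -5  -11 ]
[  0   0   -6 ]
Upper-triangular form:
[ -5   6    3 ]
[  0  -5  -11 ]
[  0   0   -6 ]
det(A) = (-1)^1 * (-5) * (-5) * (-6) = 150  (1 row swap -> sign -1)

det(A) = 150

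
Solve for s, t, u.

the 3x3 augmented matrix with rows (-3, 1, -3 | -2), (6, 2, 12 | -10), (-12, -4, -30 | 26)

(1, -2, -1)

Forward elimination on [A|b]:
R2 <- R2 - (-2)*R1:  [   0    4    6  -14 ]
R3 <- R3 - (4)*R1:  [   0   -8  -18   34 ]
R3 <- R3 - (-2)*R2:  [  0   0  -6   6 ]
Row echelon form:
[ -3  1  -3  |   -2 ]
[  0  4   6  |  -14 ]
[  0  0  -6  |    6 ]
Back-substitution:
u = (6) / -6 = -1
t = (-14 - (6)*(-1)) / 4 = -2
s = (-2 - (1)*(-2) - (-3)*(-1)) / -3 = 1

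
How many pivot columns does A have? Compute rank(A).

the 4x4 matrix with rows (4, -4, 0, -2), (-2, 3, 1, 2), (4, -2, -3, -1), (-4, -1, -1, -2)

Row reduction:
R2 <- R2 - (-1/2)*R1:  [ 0  1  1  1 ]
R3 <- R3 - (1)*R1:  [  0   2  -3   1 ]
R4 <- R4 - (-1)*R1:  [  0  -5  -1  -4 ]
R3 <- R3 - (2)*R2:  [  0   0  -5  -1 ]
R4 <- R4 - (-5)*R2:  [ 0  0  4  1 ]
R4 <- R4 - (-4/5)*R3:  [   0    0    0  1/5 ]
Row echelon form:
[ 4  -4   0   -2 ]
[ 0   1   1    1 ]
[ 0   0  -5   -1 ]
[ 0   0   0  1/5 ]
Nonzero rows / pivot columns: 4

rank(A) = 4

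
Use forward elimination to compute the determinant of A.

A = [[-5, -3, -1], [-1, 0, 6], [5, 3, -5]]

det(A) = 18

Forward elimination:
R2 <- R2 - (1/5)*R1:  [    0   3/5  31/5 ]
R3 <- R3 - (-1)*R1:  [  0   0  -6 ]
Upper-triangular form:
[ -5   -3    -1 ]
[  0  3/5  31/5 ]
[  0    0    -6 ]
det(A) = (-1)^0 * (-5) * (3/5) * (-6) = 18  (0 row swaps -> sign +1)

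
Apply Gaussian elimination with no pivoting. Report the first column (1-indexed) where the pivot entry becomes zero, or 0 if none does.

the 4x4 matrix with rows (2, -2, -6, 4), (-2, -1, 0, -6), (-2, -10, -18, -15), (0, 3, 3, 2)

Naive forward elimination:
R2 <- R2 - (-1)*R1:  [  0  -3  -6  -2 ]
R3 <- R3 - (-1)*R1:  [   0  -12  -24  -11 ]
R3 <- R3 - (4)*R2:  [  0   0   0  -3 ]
R4 <- R4 - (-1)*R2:  [  0   0  -3   0 ]
Matrix at this point:
[ 2  -2  -6   4 ]
[ 0  -3  -6  -2 ]
[ 0   0   0  -3 ]
[ 0   0  -3   0 ]
Pivot entry (3,3) is zero but row 4 has -3 in column 3 -> naive elimination stops; a row interchange (e.g. R3 <-> R4) would be required here.

first zero-pivot column = 3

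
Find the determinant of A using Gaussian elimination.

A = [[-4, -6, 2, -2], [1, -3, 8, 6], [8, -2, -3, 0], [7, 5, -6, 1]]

Forward elimination:
R2 <- R2 - (-1/4)*R1:  [    0  -9/2  17/2  11/2 ]
R3 <- R3 - (-2)*R1:  [   0  -14    1   -4 ]
R4 <- R4 - (-7/4)*R1:  [     0  -11/2   -5/2   -5/2 ]
R3 <- R3 - (28/9)*R2:  [      0       0  -229/9  -190/9 ]
R4 <- R4 - (11/9)*R2:  [      0       0  -116/9   -83/9 ]
R4 <- R4 - (116/229)*R3:  [       0        0        0  337/229 ]
Upper-triangular form:
[ -4    -6       2       -2 ]
[  0  -9/2    17/2     11/2 ]
[  0     0  -229/9   -190/9 ]
[  0     0       0  337/229 ]
det(A) = (-1)^0 * (-4) * (-9/2) * (-229/9) * (337/229) = -674  (0 row swaps -> sign +1)

det(A) = -674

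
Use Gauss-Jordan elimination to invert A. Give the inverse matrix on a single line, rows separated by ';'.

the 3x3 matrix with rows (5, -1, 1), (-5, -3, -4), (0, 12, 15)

inverse = [-1/40 -9/40 -7/120; -5/8 -5/8 -1/8; 1/2 1/2 1/6]

Gauss-Jordan on [A | I]:
R1 <- (1/5)*R1:  [    1  -1/5   1/5  |   1/5     0     0 ]
R2 <- R2 - (-5)*R1:  [  0  -4  -3  |   1   1   0 ]
R2 <- (1/-4)*R2:  [    0     1   3/4  |  -1/4  -1/4     0 ]
R1 <- R1 - (-1/5)*R2:  [     1      0   7/20  |   3/20  -1/20      0 ]
R3 <- R3 - (12)*R2:  [ 0  0  6  |  3  3  1 ]
R3 <- (1/6)*R3:  [   0    0    1  |  1/2  1/2  1/6 ]
R1 <- R1 - (7/20)*R3:  [      1       0       0  |   -1/40   -9/40  -7/120 ]
R2 <- R2 - (3/4)*R3:  [    0     1     0  |  -5/8  -5/8  -1/8 ]
Right block of [I | A^{-1}] is the inverse:
[ -1/40  -9/40  -7/120 ]
[  -5/8   -5/8    -1/8 ]
[   1/2    1/2     1/6 ]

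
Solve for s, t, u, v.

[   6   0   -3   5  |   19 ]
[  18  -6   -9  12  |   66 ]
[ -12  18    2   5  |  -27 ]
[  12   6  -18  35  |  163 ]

Forward elimination on [A|b]:
R2 <- R2 - (3)*R1:  [  0  -6   0  -3   9 ]
R3 <- R3 - (-2)*R1:  [  0  18  -4  15  11 ]
R4 <- R4 - (2)*R1:  [   0    6  -12   25  125 ]
R3 <- R3 - (-3)*R2:  [  0   0  -4   6  38 ]
R4 <- R4 - (-1)*R2:  [   0    0  -12   22  134 ]
R4 <- R4 - (3)*R3:  [  0   0   0   4  20 ]
Row echelon form:
[ 6   0  -3   5  |  19 ]
[ 0  -6   0  -3  |   9 ]
[ 0   0  -4   6  |  38 ]
[ 0   0   0   4  |  20 ]
Back-substitution:
v = (20) / 4 = 5
u = (38 - (6)*(5)) / -4 = -2
t = (9 - (-3)*(5)) / -6 = -4
s = (19 - (-3)*(-2) - (5)*(5)) / 6 = -2

(-2, -4, -2, 5)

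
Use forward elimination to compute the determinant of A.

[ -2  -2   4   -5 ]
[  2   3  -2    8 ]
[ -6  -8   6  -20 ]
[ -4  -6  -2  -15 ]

det(A) = -8

Forward elimination:
R2 <- R2 - (-1)*R1:  [ 0  1  2  3 ]
R3 <- R3 - (3)*R1:  [  0  -2  -6  -5 ]
R4 <- R4 - (2)*R1:  [   0   -2  -10   -5 ]
R3 <- R3 - (-2)*R2:  [  0   0  -2   1 ]
R4 <- R4 - (-2)*R2:  [  0   0  -6   1 ]
R4 <- R4 - (3)*R3:  [  0   0   0  -2 ]
Upper-triangular form:
[ -2  -2   4  -5 ]
[  0   1   2   3 ]
[  0   0  -2   1 ]
[  0   0   0  -2 ]
det(A) = (-1)^0 * (-2) * (1) * (-2) * (-2) = -8  (0 row swaps -> sign +1)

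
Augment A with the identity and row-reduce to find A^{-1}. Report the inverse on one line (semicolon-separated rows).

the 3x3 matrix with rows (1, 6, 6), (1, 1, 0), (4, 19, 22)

inverse = [-11/10 9/10 3/10; 11/10 1/10 -3/10; -3/4 -1/4 1/4]

Gauss-Jordan on [A | I]:
R2 <- R2 - (1)*R1:  [  0  -5  -6  |  -1   1   0 ]
R3 <- R3 - (4)*R1:  [  0  -5  -2  |  -4   0   1 ]
R2 <- (1/-5)*R2:  [    0     1   6/5  |   1/5  -1/5     0 ]
R1 <- R1 - (6)*R2:  [    1     0  -6/5  |  -1/5   6/5     0 ]
R3 <- R3 - (-5)*R2:  [  0   0   4  |  -3  -1   1 ]
R3 <- (1/4)*R3:  [    0     0     1  |  -3/4  -1/4   1/4 ]
R1 <- R1 - (-6/5)*R3:  [      1       0       0  |  -11/10    9/10    3/10 ]
R2 <- R2 - (6/5)*R3:  [     0      1      0  |  11/10   1/10  -3/10 ]
Right block of [I | A^{-1}] is the inverse:
[ -11/10  9/10   3/10 ]
[  11/10  1/10  -3/10 ]
[   -3/4  -1/4    1/4 ]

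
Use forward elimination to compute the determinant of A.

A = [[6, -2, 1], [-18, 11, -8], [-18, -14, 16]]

Forward elimination:
R2 <- R2 - (-3)*R1:  [  0   5  -5 ]
R3 <- R3 - (-3)*R1:  [   0  -20   19 ]
R3 <- R3 - (-4)*R2:  [  0   0  -1 ]
Upper-triangular form:
[ 6  -2   1 ]
[ 0   5  -5 ]
[ 0   0  -1 ]
det(A) = (-1)^0 * (6) * (5) * (-1) = -30  (0 row swaps -> sign +1)

det(A) = -30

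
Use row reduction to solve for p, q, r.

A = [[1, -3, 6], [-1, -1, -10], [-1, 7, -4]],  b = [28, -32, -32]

(-5, -3, 4)

Forward elimination on [A|b]:
R2 <- R2 - (-1)*R1:  [  0  -4  -4  -4 ]
R3 <- R3 - (-1)*R1:  [  0   4   2  -4 ]
R3 <- R3 - (-1)*R2:  [  0   0  -2  -8 ]
Row echelon form:
[ 1  -3   6  |  28 ]
[ 0  -4  -4  |  -4 ]
[ 0   0  -2  |  -8 ]
Back-substitution:
r = (-8) / -2 = 4
q = (-4 - (-4)*(4)) / -4 = -3
p = (28 - (-3)*(-3) - (6)*(4)) / 1 = -5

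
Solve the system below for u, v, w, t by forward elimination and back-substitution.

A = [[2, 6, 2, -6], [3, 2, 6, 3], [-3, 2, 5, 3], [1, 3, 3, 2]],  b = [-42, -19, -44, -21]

(5, -5, -5, 2)

Forward elimination on [A|b]:
R2 <- R2 - (3/2)*R1:  [  0  -7   3  12  44 ]
R3 <- R3 - (-3/2)*R1:  [    0    11     8    -6  -107 ]
R4 <- R4 - (1/2)*R1:  [ 0  0  2  5  0 ]
R3 <- R3 - (-11/7)*R2:  [      0       0    89/7    90/7  -265/7 ]
R4 <- R4 - (14/89)*R3:  [      0       0       0  265/89  530/89 ]
Row echelon form:
[ 2   6     2      -6  |     -42 ]
[ 0  -7     3      12  |      44 ]
[ 0   0  89/7    90/7  |  -265/7 ]
[ 0   0     0  265/89  |  530/89 ]
Back-substitution:
t = (530/89) / (265/89) = 2
w = (-265/7 - (90/7)*(2)) / (89/7) = -5
v = (44 - (3)*(-5) - (12)*(2)) / -7 = -5
u = (-42 - (6)*(-5) - (2)*(-5) - (-6)*(2)) / 2 = 5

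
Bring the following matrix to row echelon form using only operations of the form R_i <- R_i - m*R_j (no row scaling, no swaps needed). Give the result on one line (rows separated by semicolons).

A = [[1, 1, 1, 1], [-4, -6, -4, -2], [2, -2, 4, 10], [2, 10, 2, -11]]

REF = [1 1 1 1; 0 -2 0 2; 0 0 2 4; 0 0 0 -5]

Forward elimination:
R2 <- R2 - (-4)*R1:  [  0  -2   0   2 ]
R3 <- R3 - (2)*R1:  [  0  -4   2   8 ]
R4 <- R4 - (2)*R1:  [   0    8    0  -13 ]
R3 <- R3 - (2)*R2:  [ 0  0  2  4 ]
R4 <- R4 - (-4)*R2:  [  0   0   0  -5 ]
Row echelon form:
[ 1   1  1   1 ]
[ 0  -2  0   2 ]
[ 0   0  2   4 ]
[ 0   0  0  -5 ]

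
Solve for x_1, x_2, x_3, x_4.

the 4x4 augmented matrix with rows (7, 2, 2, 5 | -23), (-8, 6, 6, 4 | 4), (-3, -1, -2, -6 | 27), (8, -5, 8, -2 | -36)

(-1, 4, -2, -4)

Forward elimination on [A|b]:
R2 <- R2 - (-8/7)*R1:  [      0    58/7    58/7    68/7  -156/7 ]
R3 <- R3 - (-3/7)*R1:  [     0   -1/7   -8/7  -27/7  120/7 ]
R4 <- R4 - (8/7)*R1:  [     0  -51/7   40/7  -54/7  -68/7 ]
R3 <- R3 - (-1/58)*R2:  [       0        0       -1  -107/29   486/29 ]
R4 <- R4 - (-51/58)*R2:  [       0        0       13    24/29  -850/29 ]
R4 <- R4 - (-13)*R3:  [        0         0         0  -1367/29   5468/29 ]
Row echelon form:
[ 7     2     2         5  |      -23 ]
[ 0  58/7  58/7      68/7  |   -156/7 ]
[ 0     0    -1   -107/29  |   486/29 ]
[ 0     0     0  -1367/29  |  5468/29 ]
Back-substitution:
x_4 = (5468/29) / (-1367/29) = -4
x_3 = (486/29 - (-107/29)*(-4)) / -1 = -2
x_2 = (-156/7 - (58/7)*(-2) - (68/7)*(-4)) / (58/7) = 4
x_1 = (-23 - (2)*(4) - (2)*(-2) - (5)*(-4)) / 7 = -1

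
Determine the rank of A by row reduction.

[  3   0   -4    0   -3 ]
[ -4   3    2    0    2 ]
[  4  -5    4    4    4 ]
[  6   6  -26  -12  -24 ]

Row reduction:
R2 <- R2 - (-4/3)*R1:  [     0      3  -10/3      0     -2 ]
R3 <- R3 - (4/3)*R1:  [    0    -5  28/3     4     8 ]
R4 <- R4 - (2)*R1:  [   0    6  -18  -12  -18 ]
R3 <- R3 - (-5/3)*R2:  [    0     0  34/9     4  14/3 ]
R4 <- R4 - (2)*R2:  [     0      0  -34/3    -12    -14 ]
R4 <- R4 - (-3)*R3:  [ 0  0  0  0  0 ]
Row echelon form:
[ 3  0     -4  0    -3 ]
[ 0  3  -10/3  0    -2 ]
[ 0  0   34/9  4  14/3 ]
[ 0  0      0  0     0 ]
Nonzero rows / pivot columns: 3

rank(A) = 3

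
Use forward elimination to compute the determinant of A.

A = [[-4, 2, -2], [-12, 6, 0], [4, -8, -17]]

Forward elimination:
R2 <- R2 - (3)*R1:  [ 0  0  6 ]
R3 <- R3 - (-1)*R1:  [   0   -6  -19 ]
R2 <-> R3   (pivot in column 2 was zero)
[ -4   2   -2 ]
[  0  -6  -19 ]
[  0   0    6 ]
Upper-triangular form:
[ -4   2   -2 ]
[  0  -6  -19 ]
[  0   0    6 ]
det(A) = (-1)^1 * (-4) * (-6) * (6) = -144  (1 row swap -> sign -1)

det(A) = -144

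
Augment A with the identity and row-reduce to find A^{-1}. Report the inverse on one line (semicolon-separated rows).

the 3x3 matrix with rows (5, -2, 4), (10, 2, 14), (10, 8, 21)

Gauss-Jordan on [A | I]:
R1 <- (1/5)*R1:  [    1  -2/5   4/5  |   1/5     0     0 ]
R2 <- R2 - (10)*R1:  [  0   6   6  |  -2   1   0 ]
R3 <- R3 - (10)*R1:  [  0  12  13  |  -2   0   1 ]
R2 <- (1/6)*R2:  [    0     1     1  |  -1/3   1/6     0 ]
R1 <- R1 - (-2/5)*R2:  [    1     0   6/5  |  1/15  1/15     0 ]
R3 <- R3 - (12)*R2:  [  0   0   1  |   2  -2   1 ]
R1 <- R1 - (6/5)*R3:  [     1      0      0  |   -7/3  37/15   -6/5 ]
R2 <- R2 - (1)*R3:  [    0     1     0  |  -7/3  13/6    -1 ]
Right block of [I | A^{-1}] is the inverse:
[ -7/3  37/15  -6/5 ]
[ -7/3   13/6    -1 ]
[    2     -2     1 ]

inverse = [-7/3 37/15 -6/5; -7/3 13/6 -1; 2 -2 1]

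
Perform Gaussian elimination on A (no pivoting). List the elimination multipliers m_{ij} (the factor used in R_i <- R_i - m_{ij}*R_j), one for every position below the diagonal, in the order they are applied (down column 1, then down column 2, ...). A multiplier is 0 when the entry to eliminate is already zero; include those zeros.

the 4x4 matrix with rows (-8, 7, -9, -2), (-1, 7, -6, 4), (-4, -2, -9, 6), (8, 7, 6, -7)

multipliers: 1/8, 1/2, -1, -44/49, 16/7, -133/145

Forward elimination:
R2 <- R2 - (1/8)*R1:  [     0   49/8  -39/8   17/4 ]
R3 <- R3 - (1/2)*R1:  [     0  -11/2   -9/2      7 ]
R4 <- R4 - (-1)*R1:  [  0  14  -3  -9 ]
R3 <- R3 - (-44/49)*R2:  [       0        0  -435/49   530/49 ]
R4 <- R4 - (16/7)*R2:  [      0       0    57/7  -131/7 ]
R4 <- R4 - (-133/145)*R3:  [       0        0        0  -255/29 ]
Multipliers (in order of application): m_{21} = 1/8, m_{31} = 1/2, m_{41} = -1, m_{32} = -44/49, m_{42} = 16/7, m_{43} = -133/145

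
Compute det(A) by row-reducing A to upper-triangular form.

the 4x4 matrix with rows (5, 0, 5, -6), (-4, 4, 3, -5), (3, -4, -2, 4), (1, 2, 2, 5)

det(A) = 334

Forward elimination:
R2 <- R2 - (-4/5)*R1:  [     0      4      7  -49/5 ]
R3 <- R3 - (3/5)*R1:  [    0    -4    -5  38/5 ]
R4 <- R4 - (1/5)*R1:  [    0     2     1  31/5 ]
R3 <- R3 - (-1)*R2:  [     0      0      2  -11/5 ]
R4 <- R4 - (1/2)*R2:  [      0       0    -5/2  111/10 ]
R4 <- R4 - (-5/4)*R3:  [      0       0       0  167/20 ]
Upper-triangular form:
[ 5  0  5      -6 ]
[ 0  4  7   -49/5 ]
[ 0  0  2   -11/5 ]
[ 0  0  0  167/20 ]
det(A) = (-1)^0 * (5) * (4) * (2) * (167/20) = 334  (0 row swaps -> sign +1)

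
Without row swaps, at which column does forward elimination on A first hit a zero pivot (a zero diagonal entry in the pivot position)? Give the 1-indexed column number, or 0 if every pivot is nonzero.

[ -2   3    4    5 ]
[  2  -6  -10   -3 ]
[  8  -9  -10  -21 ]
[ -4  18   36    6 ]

Naive forward elimination:
R2 <- R2 - (-1)*R1:  [  0  -3  -6   2 ]
R3 <- R3 - (-4)*R1:  [  0   3   6  -1 ]
R4 <- R4 - (2)*R1:  [  0  12  28  -4 ]
R3 <- R3 - (-1)*R2:  [ 0  0  0  1 ]
R4 <- R4 - (-4)*R2:  [ 0  0  4  4 ]
Matrix at this point:
[ -2   3   4  5 ]
[  0  -3  -6  2 ]
[  0   0   0  1 ]
[  0   0   4  4 ]
Pivot entry (3,3) is zero but row 4 has 4 in column 3 -> naive elimination stops; a row interchange (e.g. R3 <-> R4) would be required here.

first zero-pivot column = 3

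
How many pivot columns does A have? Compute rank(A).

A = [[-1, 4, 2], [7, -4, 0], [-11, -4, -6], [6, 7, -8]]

Row reduction:
R2 <- R2 - (-7)*R1:  [  0  24  14 ]
R3 <- R3 - (11)*R1:  [   0  -48  -28 ]
R4 <- R4 - (-6)*R1:  [  0  31   4 ]
R3 <- R3 - (-2)*R2:  [ 0  0  0 ]
R4 <- R4 - (31/24)*R2:  [       0        0  -169/12 ]
R3 <-> R4   (pivot in column 3 was zero)
[ -1   4        2 ]
[  0  24       14 ]
[  0   0  -169/12 ]
[  0   0        0 ]
Row echelon form:
[ -1   4        2 ]
[  0  24       14 ]
[  0   0  -169/12 ]
[  0   0        0 ]
Nonzero rows / pivot columns: 3

rank(A) = 3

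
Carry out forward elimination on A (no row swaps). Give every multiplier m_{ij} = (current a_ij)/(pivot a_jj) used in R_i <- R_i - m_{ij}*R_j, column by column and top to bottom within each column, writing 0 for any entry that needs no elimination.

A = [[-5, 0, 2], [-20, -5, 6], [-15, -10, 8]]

Forward elimination:
R2 <- R2 - (4)*R1:  [  0  -5  -2 ]
R3 <- R3 - (3)*R1:  [   0  -10    2 ]
R3 <- R3 - (2)*R2:  [ 0  0  6 ]
Multipliers (in order of application): m_{21} = 4, m_{31} = 3, m_{32} = 2

multipliers: 4, 3, 2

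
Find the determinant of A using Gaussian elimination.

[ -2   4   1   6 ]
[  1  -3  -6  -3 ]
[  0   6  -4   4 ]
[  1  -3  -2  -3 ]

Forward elimination:
R2 <- R2 - (-1/2)*R1:  [     0     -1  -11/2      0 ]
R4 <- R4 - (-1/2)*R1:  [    0    -1  -3/2     0 ]
R3 <- R3 - (-6)*R2:  [   0    0  -37    4 ]
R4 <- R4 - (1)*R2:  [ 0  0  4  0 ]
R4 <- R4 - (-4/37)*R3:  [     0      0      0  16/37 ]
Upper-triangular form:
[ -2   4      1      6 ]
[  0  -1  -11/2      0 ]
[  0   0    -37      4 ]
[  0   0      0  16/37 ]
det(A) = (-1)^0 * (-2) * (-1) * (-37) * (16/37) = -32  (0 row swaps -> sign +1)

det(A) = -32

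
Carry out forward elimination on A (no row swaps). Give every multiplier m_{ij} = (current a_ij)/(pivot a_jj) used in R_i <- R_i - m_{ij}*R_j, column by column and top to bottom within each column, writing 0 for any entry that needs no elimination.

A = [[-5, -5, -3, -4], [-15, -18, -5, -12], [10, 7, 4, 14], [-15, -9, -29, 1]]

Forward elimination:
R2 <- R2 - (3)*R1:  [  0  -3   4   0 ]
R3 <- R3 - (-2)*R1:  [  0  -3  -2   6 ]
R4 <- R4 - (3)*R1:  [   0    6  -20   13 ]
R3 <- R3 - (1)*R2:  [  0   0  -6   6 ]
R4 <- R4 - (-2)*R2:  [   0    0  -12   13 ]
R4 <- R4 - (2)*R3:  [ 0  0  0  1 ]
Multipliers (in order of application): m_{21} = 3, m_{31} = -2, m_{41} = 3, m_{32} = 1, m_{42} = -2, m_{43} = 2

multipliers: 3, -2, 3, 1, -2, 2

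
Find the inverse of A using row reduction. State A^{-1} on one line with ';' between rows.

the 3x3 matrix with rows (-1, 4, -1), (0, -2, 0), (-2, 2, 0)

inverse = [0 -1/2 -1/2; 0 -1/2 0; -1 -3/2 1/2]

Gauss-Jordan on [A | I]:
R1 <- (1/-1)*R1:  [  1  -4   1  |  -1   0   0 ]
R3 <- R3 - (-2)*R1:  [  0  -6   2  |  -2   0   1 ]
R2 <- (1/-2)*R2:  [    0     1     0  |     0  -1/2     0 ]
R1 <- R1 - (-4)*R2:  [  1   0   1  |  -1  -2   0 ]
R3 <- R3 - (-6)*R2:  [  0   0   2  |  -2  -3   1 ]
R3 <- (1/2)*R3:  [    0     0     1  |    -1  -3/2   1/2 ]
R1 <- R1 - (1)*R3:  [    1     0     0  |     0  -1/2  -1/2 ]
Right block of [I | A^{-1}] is the inverse:
[  0  -1/2  -1/2 ]
[  0  -1/2     0 ]
[ -1  -3/2   1/2 ]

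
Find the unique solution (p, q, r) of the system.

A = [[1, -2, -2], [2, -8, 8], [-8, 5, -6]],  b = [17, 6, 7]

(-1, -5, -4)

Forward elimination on [A|b]:
R2 <- R2 - (2)*R1:  [   0   -4   12  -28 ]
R3 <- R3 - (-8)*R1:  [   0  -11  -22  143 ]
R3 <- R3 - (11/4)*R2:  [   0    0  -55  220 ]
Row echelon form:
[ 1  -2   -2  |   17 ]
[ 0  -4   12  |  -28 ]
[ 0   0  -55  |  220 ]
Back-substitution:
r = (220) / -55 = -4
q = (-28 - (12)*(-4)) / -4 = -5
p = (17 - (-2)*(-5) - (-2)*(-4)) / 1 = -1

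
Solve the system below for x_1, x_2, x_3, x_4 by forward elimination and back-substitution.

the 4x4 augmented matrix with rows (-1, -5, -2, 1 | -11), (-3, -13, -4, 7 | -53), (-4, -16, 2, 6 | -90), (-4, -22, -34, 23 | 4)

(2, 3, -5, -4)

Forward elimination on [A|b]:
R2 <- R2 - (3)*R1:  [   0    2    2    4  -20 ]
R3 <- R3 - (4)*R1:  [   0    4   10    2  -46 ]
R4 <- R4 - (4)*R1:  [   0   -2  -26   19   48 ]
R3 <- R3 - (2)*R2:  [  0   0   6  -6  -6 ]
R4 <- R4 - (-1)*R2:  [   0    0  -24   23   28 ]
R4 <- R4 - (-4)*R3:  [  0   0   0  -1   4 ]
Row echelon form:
[ -1  -5  -2   1  |  -11 ]
[  0   2   2   4  |  -20 ]
[  0   0   6  -6  |   -6 ]
[  0   0   0  -1  |    4 ]
Back-substitution:
x_4 = (4) / -1 = -4
x_3 = (-6 - (-6)*(-4)) / 6 = -5
x_2 = (-20 - (2)*(-5) - (4)*(-4)) / 2 = 3
x_1 = (-11 - (-5)*(3) - (-2)*(-5) - (1)*(-4)) / -1 = 2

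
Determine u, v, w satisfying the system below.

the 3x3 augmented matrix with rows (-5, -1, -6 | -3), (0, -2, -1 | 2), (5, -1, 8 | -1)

(3, 0, -2)

Forward elimination on [A|b]:
R3 <- R3 - (-1)*R1:  [  0  -2   2  -4 ]
R3 <- R3 - (1)*R2:  [  0   0   3  -6 ]
Row echelon form:
[ -5  -1  -6  |  -3 ]
[  0  -2  -1  |   2 ]
[  0   0   3  |  -6 ]
Back-substitution:
w = (-6) / 3 = -2
v = (2 - (-1)*(-2)) / -2 = 0
u = (-3 - (-1)*(0) - (-6)*(-2)) / -5 = 3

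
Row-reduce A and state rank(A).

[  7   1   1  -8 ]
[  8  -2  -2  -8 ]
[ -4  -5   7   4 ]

Row reduction:
R2 <- R2 - (8/7)*R1:  [     0  -22/7  -22/7    8/7 ]
R3 <- R3 - (-4/7)*R1:  [     0  -31/7   53/7   -4/7 ]
R3 <- R3 - (31/22)*R2:  [      0       0      12  -24/11 ]
Row echelon form:
[ 7      1      1      -8 ]
[ 0  -22/7  -22/7     8/7 ]
[ 0      0     12  -24/11 ]
Nonzero rows / pivot columns: 3

rank(A) = 3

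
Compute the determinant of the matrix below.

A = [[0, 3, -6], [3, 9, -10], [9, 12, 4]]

det(A) = -36

Forward elimination:
R1 <-> R2   (pivot in column 1 was zero)
[ 3   9  -10 ]
[ 0   3   -6 ]
[ 9  12    4 ]
R3 <- R3 - (3)*R1:  [   0  -15   34 ]
R3 <- R3 - (-5)*R2:  [ 0  0  4 ]
Upper-triangular form:
[ 3  9  -10 ]
[ 0  3   -6 ]
[ 0  0    4 ]
det(A) = (-1)^1 * (3) * (3) * (4) = -36  (1 row swap -> sign -1)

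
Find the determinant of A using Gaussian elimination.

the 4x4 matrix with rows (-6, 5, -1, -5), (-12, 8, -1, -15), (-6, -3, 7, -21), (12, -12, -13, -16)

Forward elimination:
R2 <- R2 - (2)*R1:  [  0  -2   1  -5 ]
R3 <- R3 - (1)*R1:  [   0   -8    8  -16 ]
R4 <- R4 - (-2)*R1:  [   0   -2  -15  -26 ]
R3 <- R3 - (4)*R2:  [ 0  0  4  4 ]
R4 <- R4 - (1)*R2:  [   0    0  -16  -21 ]
R4 <- R4 - (-4)*R3:  [  0   0   0  -5 ]
Upper-triangular form:
[ -6   5  -1  -5 ]
[  0  -2   1  -5 ]
[  0   0   4   4 ]
[  0   0   0  -5 ]
det(A) = (-1)^0 * (-6) * (-2) * (4) * (-5) = -240  (0 row swaps -> sign +1)

det(A) = -240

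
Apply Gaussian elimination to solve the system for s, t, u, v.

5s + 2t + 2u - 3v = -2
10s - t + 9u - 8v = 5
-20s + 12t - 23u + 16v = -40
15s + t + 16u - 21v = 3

(2, -5, -4, -2)

Forward elimination on [A|b]:
R2 <- R2 - (2)*R1:  [  0  -5   5  -2   9 ]
R3 <- R3 - (-4)*R1:  [   0   20  -15    4  -48 ]
R4 <- R4 - (3)*R1:  [   0   -5   10  -12    9 ]
R3 <- R3 - (-4)*R2:  [   0    0    5   -4  -12 ]
R4 <- R4 - (1)*R2:  [   0    0    5  -10    0 ]
R4 <- R4 - (1)*R3:  [  0   0   0  -6  12 ]
Row echelon form:
[ 5   2  2  -3  |   -2 ]
[ 0  -5  5  -2  |    9 ]
[ 0   0  5  -4  |  -12 ]
[ 0   0  0  -6  |   12 ]
Back-substitution:
v = (12) / -6 = -2
u = (-12 - (-4)*(-2)) / 5 = -4
t = (9 - (5)*(-4) - (-2)*(-2)) / -5 = -5
s = (-2 - (2)*(-5) - (2)*(-4) - (-3)*(-2)) / 5 = 2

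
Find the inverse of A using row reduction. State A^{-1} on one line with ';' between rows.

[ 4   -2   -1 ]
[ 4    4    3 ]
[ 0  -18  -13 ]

Gauss-Jordan on [A | I]:
R1 <- (1/4)*R1:  [    1  -1/2  -1/4  |   1/4     0     0 ]
R2 <- R2 - (4)*R1:  [  0   6   4  |  -1   1   0 ]
R2 <- (1/6)*R2:  [    0     1   2/3  |  -1/6   1/6     0 ]
R1 <- R1 - (-1/2)*R2:  [    1     0  1/12  |   1/6  1/12     0 ]
R3 <- R3 - (-18)*R2:  [  0   0  -1  |  -3   3   1 ]
R3 <- (1/-1)*R3:  [  0   0   1  |   3  -3  -1 ]
R1 <- R1 - (1/12)*R3:  [     1      0      0  |  -1/12    1/3   1/12 ]
R2 <- R2 - (2/3)*R3:  [     0      1      0  |  -13/6   13/6    2/3 ]
Right block of [I | A^{-1}] is the inverse:
[ -1/12   1/3  1/12 ]
[ -13/6  13/6   2/3 ]
[     3    -3    -1 ]

inverse = [-1/12 1/3 1/12; -13/6 13/6 2/3; 3 -3 -1]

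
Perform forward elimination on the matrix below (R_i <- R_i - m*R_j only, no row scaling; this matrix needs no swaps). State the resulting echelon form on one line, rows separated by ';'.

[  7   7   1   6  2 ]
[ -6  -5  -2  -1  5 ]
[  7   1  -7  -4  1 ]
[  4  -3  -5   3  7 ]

REF = [7 7 1 6 2; 0 1 -8/7 29/7 47/7; 0 0 -104/7 104/7 275/7; 0 0 0 15 1765/104]

Forward elimination:
R2 <- R2 - (-6/7)*R1:  [    0     1  -8/7  29/7  47/7 ]
R3 <- R3 - (1)*R1:  [   0   -6   -8  -10   -1 ]
R4 <- R4 - (4/7)*R1:  [     0     -7  -39/7   -3/7   41/7 ]
R3 <- R3 - (-6)*R2:  [      0       0  -104/7   104/7   275/7 ]
R4 <- R4 - (-7)*R2:  [     0      0  -95/7  200/7  370/7 ]
R4 <- R4 - (95/104)*R3:  [        0         0         0        15  1765/104 ]
Row echelon form:
[ 7  7       1      6         2 ]
[ 0  1    -8/7   29/7      47/7 ]
[ 0  0  -104/7  104/7     275/7 ]
[ 0  0       0     15  1765/104 ]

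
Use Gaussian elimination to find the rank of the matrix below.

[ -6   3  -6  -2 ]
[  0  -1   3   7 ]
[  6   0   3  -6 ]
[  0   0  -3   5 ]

Row reduction:
R3 <- R3 - (-1)*R1:  [  0   3  -3  -8 ]
R3 <- R3 - (-3)*R2:  [  0   0   6  13 ]
R4 <- R4 - (-1/2)*R3:  [    0     0     0  23/2 ]
Row echelon form:
[ -6   3  -6    -2 ]
[  0  -1   3     7 ]
[  0   0   6    13 ]
[  0   0   0  23/2 ]
Nonzero rows / pivot columns: 4

rank(A) = 4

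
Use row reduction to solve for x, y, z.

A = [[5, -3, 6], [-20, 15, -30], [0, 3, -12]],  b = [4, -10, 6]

Forward elimination on [A|b]:
R2 <- R2 - (-4)*R1:  [  0   3  -6   6 ]
R3 <- R3 - (1)*R2:  [  0   0  -6   0 ]
Row echelon form:
[ 5  -3   6  |  4 ]
[ 0   3  -6  |  6 ]
[ 0   0  -6  |  0 ]
Back-substitution:
z = (0) / -6 = 0
y = (6 - (-6)*(0)) / 3 = 2
x = (4 - (-3)*(2) - (6)*(0)) / 5 = 2

(2, 2, 0)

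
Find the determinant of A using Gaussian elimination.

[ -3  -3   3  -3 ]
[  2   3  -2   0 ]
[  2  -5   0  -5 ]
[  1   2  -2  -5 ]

Forward elimination:
R2 <- R2 - (-2/3)*R1:  [  0   1   0  -2 ]
R3 <- R3 - (-2/3)*R1:  [  0  -7   2  -7 ]
R4 <- R4 - (-1/3)*R1:  [  0   1  -1  -6 ]
R3 <- R3 - (-7)*R2:  [   0    0    2  -21 ]
R4 <- R4 - (1)*R2:  [  0   0  -1  -4 ]
R4 <- R4 - (-1/2)*R3:  [     0      0      0  -29/2 ]
Upper-triangular form:
[ -3  -3  3     -3 ]
[  0   1  0     -2 ]
[  0   0  2    -21 ]
[  0   0  0  -29/2 ]
det(A) = (-1)^0 * (-3) * (1) * (2) * (-29/2) = 87  (0 row swaps -> sign +1)

det(A) = 87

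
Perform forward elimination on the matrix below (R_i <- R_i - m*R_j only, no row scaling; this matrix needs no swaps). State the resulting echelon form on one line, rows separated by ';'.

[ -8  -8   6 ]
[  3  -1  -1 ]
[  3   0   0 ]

Forward elimination:
R2 <- R2 - (-3/8)*R1:  [   0   -4  5/4 ]
R3 <- R3 - (-3/8)*R1:  [   0   -3  9/4 ]
R3 <- R3 - (3/4)*R2:  [     0      0  21/16 ]
Row echelon form:
[ -8  -8      6 ]
[  0  -4    5/4 ]
[  0   0  21/16 ]

REF = [-8 -8 6; 0 -4 5/4; 0 0 21/16]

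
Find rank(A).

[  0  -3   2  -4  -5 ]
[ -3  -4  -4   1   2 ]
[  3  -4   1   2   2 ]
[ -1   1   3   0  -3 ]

Row reduction:
R1 <-> R2   (pivot in column 1 was zero)
[ -3  -4  -4   1   2 ]
[  0  -3   2  -4  -5 ]
[  3  -4   1   2   2 ]
[ -1   1   3   0  -3 ]
R3 <- R3 - (-1)*R1:  [  0  -8  -3   3   4 ]
R4 <- R4 - (1/3)*R1:  [     0    7/3   13/3   -1/3  -11/3 ]
R3 <- R3 - (8/3)*R2:  [     0      0  -25/3   41/3   52/3 ]
R4 <- R4 - (-7/9)*R2:  [     0      0   53/9  -31/9  -68/9 ]
R4 <- R4 - (-53/75)*R3:  [      0       0       0  466/75  352/75 ]
Row echelon form:
[ -3  -4     -4       1       2 ]
[  0  -3      2      -4      -5 ]
[  0   0  -25/3    41/3    52/3 ]
[  0   0      0  466/75  352/75 ]
Nonzero rows / pivot columns: 4

rank(A) = 4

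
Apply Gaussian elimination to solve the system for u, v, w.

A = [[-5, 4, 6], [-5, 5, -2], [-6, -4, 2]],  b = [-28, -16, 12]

Forward elimination on [A|b]:
R2 <- R2 - (1)*R1:  [  0   1  -8  12 ]
R3 <- R3 - (6/5)*R1:  [     0  -44/5  -26/5  228/5 ]
R3 <- R3 - (-44/5)*R2:  [      0       0  -378/5   756/5 ]
Row echelon form:
[ -5  4       6  |    -28 ]
[  0  1      -8  |     12 ]
[  0  0  -378/5  |  756/5 ]
Back-substitution:
w = (756/5) / (-378/5) = -2
v = (12 - (-8)*(-2)) / 1 = -4
u = (-28 - (4)*(-4) - (6)*(-2)) / -5 = 0

(0, -4, -2)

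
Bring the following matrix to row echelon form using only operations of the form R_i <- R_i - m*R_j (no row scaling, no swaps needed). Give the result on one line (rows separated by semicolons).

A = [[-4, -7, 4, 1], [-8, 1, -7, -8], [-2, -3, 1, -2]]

Forward elimination:
R2 <- R2 - (2)*R1:  [   0   15  -15  -10 ]
R3 <- R3 - (1/2)*R1:  [    0   1/2    -1  -5/2 ]
R3 <- R3 - (1/30)*R2:  [     0      0   -1/2  -13/6 ]
Row echelon form:
[ -4  -7     4      1 ]
[  0  15   -15    -10 ]
[  0   0  -1/2  -13/6 ]

REF = [-4 -7 4 1; 0 15 -15 -10; 0 0 -1/2 -13/6]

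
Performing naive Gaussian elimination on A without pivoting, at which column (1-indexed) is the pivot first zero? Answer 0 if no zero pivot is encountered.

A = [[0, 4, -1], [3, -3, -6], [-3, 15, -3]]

first zero-pivot column = 1

Naive forward elimination:
Pivot entry (1,1) is zero but row 2 has 3 in column 1 -> naive elimination stops; a row interchange (e.g. R1 <-> R2) would be required here.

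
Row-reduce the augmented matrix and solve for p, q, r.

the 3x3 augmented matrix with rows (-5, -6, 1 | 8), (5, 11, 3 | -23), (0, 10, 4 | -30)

(2, -3, 0)

Forward elimination on [A|b]:
R2 <- R2 - (-1)*R1:  [   0    5    4  -15 ]
R3 <- R3 - (2)*R2:  [  0   0  -4   0 ]
Row echelon form:
[ -5  -6   1  |    8 ]
[  0   5   4  |  -15 ]
[  0   0  -4  |    0 ]
Back-substitution:
r = (0) / -4 = 0
q = (-15 - (4)*(0)) / 5 = -3
p = (8 - (-6)*(-3) - (1)*(0)) / -5 = 2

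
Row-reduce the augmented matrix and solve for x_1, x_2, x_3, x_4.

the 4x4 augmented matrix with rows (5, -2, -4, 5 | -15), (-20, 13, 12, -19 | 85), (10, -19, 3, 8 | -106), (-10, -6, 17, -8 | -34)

(0, 4, -2, -3)

Forward elimination on [A|b]:
R2 <- R2 - (-4)*R1:  [  0   5  -4   1  25 ]
R3 <- R3 - (2)*R1:  [   0  -15   11   -2  -76 ]
R4 <- R4 - (-2)*R1:  [   0  -10    9    2  -64 ]
R3 <- R3 - (-3)*R2:  [  0   0  -1   1  -1 ]
R4 <- R4 - (-2)*R2:  [   0    0    1    4  -14 ]
R4 <- R4 - (-1)*R3:  [   0    0    0    5  -15 ]
Row echelon form:
[ 5  -2  -4  5  |  -15 ]
[ 0   5  -4  1  |   25 ]
[ 0   0  -1  1  |   -1 ]
[ 0   0   0  5  |  -15 ]
Back-substitution:
x_4 = (-15) / 5 = -3
x_3 = (-1 - (1)*(-3)) / -1 = -2
x_2 = (25 - (-4)*(-2) - (1)*(-3)) / 5 = 4
x_1 = (-15 - (-2)*(4) - (-4)*(-2) - (5)*(-3)) / 5 = 0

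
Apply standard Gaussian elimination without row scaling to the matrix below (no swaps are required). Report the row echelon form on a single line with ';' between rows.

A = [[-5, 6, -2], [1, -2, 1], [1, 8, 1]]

REF = [-5 6 -2; 0 -4/5 3/5; 0 0 15/2]

Forward elimination:
R2 <- R2 - (-1/5)*R1:  [    0  -4/5   3/5 ]
R3 <- R3 - (-1/5)*R1:  [    0  46/5   3/5 ]
R3 <- R3 - (-23/2)*R2:  [    0     0  15/2 ]
Row echelon form:
[ -5     6    -2 ]
[  0  -4/5   3/5 ]
[  0     0  15/2 ]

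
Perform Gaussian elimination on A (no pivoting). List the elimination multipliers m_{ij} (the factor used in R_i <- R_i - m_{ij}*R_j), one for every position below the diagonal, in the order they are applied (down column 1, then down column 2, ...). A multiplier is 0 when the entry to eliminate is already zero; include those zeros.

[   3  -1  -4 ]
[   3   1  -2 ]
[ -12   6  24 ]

multipliers: 1, -4, 1

Forward elimination:
R2 <- R2 - (1)*R1:  [ 0  2  2 ]
R3 <- R3 - (-4)*R1:  [ 0  2  8 ]
R3 <- R3 - (1)*R2:  [ 0  0  6 ]
Multipliers (in order of application): m_{21} = 1, m_{31} = -4, m_{32} = 1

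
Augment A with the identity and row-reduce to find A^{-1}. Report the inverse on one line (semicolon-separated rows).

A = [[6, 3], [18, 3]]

Gauss-Jordan on [A | I]:
R1 <- (1/6)*R1:  [   1  1/2  |  1/6    0 ]
R2 <- R2 - (18)*R1:  [  0  -6  |  -3   1 ]
R2 <- (1/-6)*R2:  [    0     1  |   1/2  -1/6 ]
R1 <- R1 - (1/2)*R2:  [     1      0  |  -1/12   1/12 ]
Right block of [I | A^{-1}] is the inverse:
[ -1/12  1/12 ]
[   1/2  -1/6 ]

inverse = [-1/12 1/12; 1/2 -1/6]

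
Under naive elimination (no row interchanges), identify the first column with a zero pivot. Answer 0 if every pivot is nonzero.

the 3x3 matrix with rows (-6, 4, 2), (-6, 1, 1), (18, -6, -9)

first zero-pivot column = 0

Naive forward elimination:
R2 <- R2 - (1)*R1:  [  0  -3  -1 ]
R3 <- R3 - (-3)*R1:  [  0   6  -3 ]
R3 <- R3 - (-2)*R2:  [  0   0  -5 ]
All pivots nonzero; naive elimination completes without hitting a zero pivot.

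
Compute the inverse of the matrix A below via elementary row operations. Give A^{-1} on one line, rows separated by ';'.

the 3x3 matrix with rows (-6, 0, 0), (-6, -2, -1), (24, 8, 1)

Gauss-Jordan on [A | I]:
R1 <- (1/-6)*R1:  [    1     0     0  |  -1/6     0     0 ]
R2 <- R2 - (-6)*R1:  [  0  -2  -1  |  -1   1   0 ]
R3 <- R3 - (24)*R1:  [ 0  8  1  |  4  0  1 ]
R2 <- (1/-2)*R2:  [    0     1   1/2  |   1/2  -1/2     0 ]
R3 <- R3 - (8)*R2:  [  0   0  -3  |   0   4   1 ]
R3 <- (1/-3)*R3:  [    0     0     1  |     0  -4/3  -1/3 ]
R2 <- R2 - (1/2)*R3:  [   0    1    0  |  1/2  1/6  1/6 ]
Right block of [I | A^{-1}] is the inverse:
[ -1/6     0     0 ]
[  1/2   1/6   1/6 ]
[    0  -4/3  -1/3 ]

inverse = [-1/6 0 0; 1/2 1/6 1/6; 0 -4/3 -1/3]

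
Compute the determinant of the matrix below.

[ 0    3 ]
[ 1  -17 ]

Forward elimination:
R1 <-> R2   (pivot in column 1 was zero)
[ 1  -17 ]
[ 0    3 ]
Upper-triangular form:
[ 1  -17 ]
[ 0    3 ]
det(A) = (-1)^1 * (1) * (3) = -3  (1 row swap -> sign -1)

det(A) = -3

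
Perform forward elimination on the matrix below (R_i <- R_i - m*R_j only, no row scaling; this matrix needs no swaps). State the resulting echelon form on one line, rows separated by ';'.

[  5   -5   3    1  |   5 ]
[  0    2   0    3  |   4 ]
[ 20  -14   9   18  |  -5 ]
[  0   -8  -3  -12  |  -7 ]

REF = [5 -5 3 1 5; 0 2 0 3 4; 0 0 -3 5 -37; 0 0 0 -5 46]

Forward elimination:
R3 <- R3 - (4)*R1:  [   0    6   -3   14  -25 ]
R3 <- R3 - (3)*R2:  [   0    0   -3    5  -37 ]
R4 <- R4 - (-4)*R2:  [  0   0  -3   0   9 ]
R4 <- R4 - (1)*R3:  [  0   0   0  -5  46 ]
Row echelon form:
[ 5  -5   3   1  |    5 ]
[ 0   2   0   3  |    4 ]
[ 0   0  -3   5  |  -37 ]
[ 0   0   0  -5  |   46 ]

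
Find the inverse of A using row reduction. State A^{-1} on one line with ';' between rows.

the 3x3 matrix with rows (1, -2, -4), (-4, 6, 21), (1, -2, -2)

Gauss-Jordan on [A | I]:
R2 <- R2 - (-4)*R1:  [  0  -2   5  |   4   1   0 ]
R3 <- R3 - (1)*R1:  [  0   0   2  |  -1   0   1 ]
R2 <- (1/-2)*R2:  [    0     1  -5/2  |    -2  -1/2     0 ]
R1 <- R1 - (-2)*R2:  [  1   0  -9  |  -3  -1   0 ]
R3 <- (1/2)*R3:  [    0     0     1  |  -1/2     0   1/2 ]
R1 <- R1 - (-9)*R3:  [     1      0      0  |  -15/2     -1    9/2 ]
R2 <- R2 - (-5/2)*R3:  [     0      1      0  |  -13/4   -1/2    5/4 ]
Right block of [I | A^{-1}] is the inverse:
[ -15/2    -1  9/2 ]
[ -13/4  -1/2  5/4 ]
[  -1/2     0  1/2 ]

inverse = [-15/2 -1 9/2; -13/4 -1/2 5/4; -1/2 0 1/2]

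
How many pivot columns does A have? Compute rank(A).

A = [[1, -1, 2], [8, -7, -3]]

rank(A) = 2

Row reduction:
R2 <- R2 - (8)*R1:  [   0    1  -19 ]
Row echelon form:
[ 1  -1    2 ]
[ 0   1  -19 ]
Nonzero rows / pivot columns: 2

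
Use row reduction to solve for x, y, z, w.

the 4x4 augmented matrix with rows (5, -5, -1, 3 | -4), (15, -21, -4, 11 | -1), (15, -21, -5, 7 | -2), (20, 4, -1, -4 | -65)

(-3, -1, -3, 1)

Forward elimination on [A|b]:
R2 <- R2 - (3)*R1:  [  0  -6  -1   2  11 ]
R3 <- R3 - (3)*R1:  [  0  -6  -2  -2  10 ]
R4 <- R4 - (4)*R1:  [   0   24    3  -16  -49 ]
R3 <- R3 - (1)*R2:  [  0   0  -1  -4  -1 ]
R4 <- R4 - (-4)*R2:  [  0   0  -1  -8  -5 ]
R4 <- R4 - (1)*R3:  [  0   0   0  -4  -4 ]
Row echelon form:
[ 5  -5  -1   3  |  -4 ]
[ 0  -6  -1   2  |  11 ]
[ 0   0  -1  -4  |  -1 ]
[ 0   0   0  -4  |  -4 ]
Back-substitution:
w = (-4) / -4 = 1
z = (-1 - (-4)*(1)) / -1 = -3
y = (11 - (-1)*(-3) - (2)*(1)) / -6 = -1
x = (-4 - (-5)*(-1) - (-1)*(-3) - (3)*(1)) / 5 = -3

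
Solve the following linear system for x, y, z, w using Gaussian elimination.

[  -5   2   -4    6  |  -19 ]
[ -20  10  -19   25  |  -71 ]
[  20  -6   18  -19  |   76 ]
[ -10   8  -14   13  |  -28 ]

(5, 1, -1, 0)

Forward elimination on [A|b]:
R2 <- R2 - (4)*R1:  [  0   2  -3   1   5 ]
R3 <- R3 - (-4)*R1:  [ 0  2  2  5  0 ]
R4 <- R4 - (2)*R1:  [  0   4  -6   1  10 ]
R3 <- R3 - (1)*R2:  [  0   0   5   4  -5 ]
R4 <- R4 - (2)*R2:  [  0   0   0  -1   0 ]
Row echelon form:
[ -5  2  -4   6  |  -19 ]
[  0  2  -3   1  |    5 ]
[  0  0   5   4  |   -5 ]
[  0  0   0  -1  |    0 ]
Back-substitution:
w = (0) / -1 = 0
z = (-5 - (4)*(0)) / 5 = -1
y = (5 - (-3)*(-1) - (1)*(0)) / 2 = 1
x = (-19 - (2)*(1) - (-4)*(-1) - (6)*(0)) / -5 = 5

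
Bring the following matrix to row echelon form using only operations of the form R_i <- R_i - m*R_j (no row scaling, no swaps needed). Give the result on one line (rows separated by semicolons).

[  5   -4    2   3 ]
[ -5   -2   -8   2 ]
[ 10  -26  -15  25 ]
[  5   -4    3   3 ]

Forward elimination:
R2 <- R2 - (-1)*R1:  [  0  -6  -6   5 ]
R3 <- R3 - (2)*R1:  [   0  -18  -19   19 ]
R4 <- R4 - (1)*R1:  [ 0  0  1  0 ]
R3 <- R3 - (3)*R2:  [  0   0  -1   4 ]
R4 <- R4 - (-1)*R3:  [ 0  0  0  4 ]
Row echelon form:
[ 5  -4   2  3 ]
[ 0  -6  -6  5 ]
[ 0   0  -1  4 ]
[ 0   0   0  4 ]

REF = [5 -4 2 3; 0 -6 -6 5; 0 0 -1 4; 0 0 0 4]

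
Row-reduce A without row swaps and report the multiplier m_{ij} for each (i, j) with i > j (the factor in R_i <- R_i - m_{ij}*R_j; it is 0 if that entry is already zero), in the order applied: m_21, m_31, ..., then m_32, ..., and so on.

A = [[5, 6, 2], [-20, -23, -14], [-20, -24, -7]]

Forward elimination:
R2 <- R2 - (-4)*R1:  [  0   1  -6 ]
R3 <- R3 - (-4)*R1:  [ 0  0  1 ]
R3: entry in column 2 is already 0 -> m_{32} = 0 (no row operation needed)
Multipliers (in order of application): m_{21} = -4, m_{31} = -4, m_{32} = 0

multipliers: -4, -4, 0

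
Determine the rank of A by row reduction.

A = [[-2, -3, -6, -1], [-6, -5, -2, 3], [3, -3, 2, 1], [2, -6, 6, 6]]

Row reduction:
R2 <- R2 - (3)*R1:  [  0   4  16   6 ]
R3 <- R3 - (-3/2)*R1:  [     0  -15/2     -7   -1/2 ]
R4 <- R4 - (-1)*R1:  [  0  -9   0   5 ]
R3 <- R3 - (-15/8)*R2:  [    0     0    23  43/4 ]
R4 <- R4 - (-9/4)*R2:  [    0     0    36  37/2 ]
R4 <- R4 - (36/23)*R3:  [     0      0      0  77/46 ]
Row echelon form:
[ -2  -3  -6     -1 ]
[  0   4  16      6 ]
[  0   0  23   43/4 ]
[  0   0   0  77/46 ]
Nonzero rows / pivot columns: 4

rank(A) = 4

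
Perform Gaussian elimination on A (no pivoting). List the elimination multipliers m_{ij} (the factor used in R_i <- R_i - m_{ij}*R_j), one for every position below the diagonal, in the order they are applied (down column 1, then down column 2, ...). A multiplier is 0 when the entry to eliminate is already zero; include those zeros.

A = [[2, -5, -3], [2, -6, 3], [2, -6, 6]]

multipliers: 1, 1, 1

Forward elimination:
R2 <- R2 - (1)*R1:  [  0  -1   6 ]
R3 <- R3 - (1)*R1:  [  0  -1   9 ]
R3 <- R3 - (1)*R2:  [ 0  0  3 ]
Multipliers (in order of application): m_{21} = 1, m_{31} = 1, m_{32} = 1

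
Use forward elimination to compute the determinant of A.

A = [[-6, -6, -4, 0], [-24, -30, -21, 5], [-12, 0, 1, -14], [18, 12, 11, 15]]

Forward elimination:
R2 <- R2 - (4)*R1:  [  0  -6  -5   5 ]
R3 <- R3 - (2)*R1:  [   0   12    9  -14 ]
R4 <- R4 - (-3)*R1:  [  0  -6  -1  15 ]
R3 <- R3 - (-2)*R2:  [  0   0  -1  -4 ]
R4 <- R4 - (1)*R2:  [  0   0   4  10 ]
R4 <- R4 - (-4)*R3:  [  0   0   0  -6 ]
Upper-triangular form:
[ -6  -6  -4   0 ]
[  0  -6  -5   5 ]
[  0   0  -1  -4 ]
[  0   0   0  -6 ]
det(A) = (-1)^0 * (-6) * (-6) * (-1) * (-6) = 216  (0 row swaps -> sign +1)

det(A) = 216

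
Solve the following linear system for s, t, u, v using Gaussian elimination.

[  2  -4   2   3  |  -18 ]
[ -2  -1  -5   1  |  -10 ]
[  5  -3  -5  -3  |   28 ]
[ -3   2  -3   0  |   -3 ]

Forward elimination on [A|b]:
R2 <- R2 - (-1)*R1:  [   0   -5   -3    4  -28 ]
R3 <- R3 - (5/2)*R1:  [     0      7    -10  -21/2     73 ]
R4 <- R4 - (-3/2)*R1:  [   0   -4    0  9/2  -30 ]
R3 <- R3 - (-7/5)*R2:  [      0       0   -71/5  -49/10   169/5 ]
R4 <- R4 - (4/5)*R2:  [     0      0   12/5  13/10  -38/5 ]
R4 <- R4 - (-12/71)*R3:  [       0        0        0   67/142  -134/71 ]
Row echelon form:
[ 2  -4      2       3  |      -18 ]
[ 0  -5     -3       4  |      -28 ]
[ 0   0  -71/5  -49/10  |    169/5 ]
[ 0   0      0  67/142  |  -134/71 ]
Back-substitution:
v = (-134/71) / (67/142) = -4
u = (169/5 - (-49/10)*(-4)) / (-71/5) = -1
t = (-28 - (-3)*(-1) - (4)*(-4)) / -5 = 3
s = (-18 - (-4)*(3) - (2)*(-1) - (3)*(-4)) / 2 = 4

(4, 3, -1, -4)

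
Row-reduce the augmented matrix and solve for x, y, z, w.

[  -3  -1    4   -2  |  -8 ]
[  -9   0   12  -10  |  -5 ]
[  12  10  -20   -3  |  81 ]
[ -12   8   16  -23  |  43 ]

Forward elimination on [A|b]:
R2 <- R2 - (3)*R1:  [  0   3   0  -4  19 ]
R3 <- R3 - (-4)*R1:  [   0    6   -4  -11   49 ]
R4 <- R4 - (4)*R1:  [   0   12    0  -15   75 ]
R3 <- R3 - (2)*R2:  [  0   0  -4  -3  11 ]
R4 <- R4 - (4)*R2:  [  0   0   0   1  -1 ]
Row echelon form:
[ -3  -1   4  -2  |  -8 ]
[  0   3   0  -4  |  19 ]
[  0   0  -4  -3  |  11 ]
[  0   0   0   1  |  -1 ]
Back-substitution:
w = (-1) / 1 = -1
z = (11 - (-3)*(-1)) / -4 = -2
y = (19 - (-4)*(-1)) / 3 = 5
x = (-8 - (-1)*(5) - (4)*(-2) - (-2)*(-1)) / -3 = -1

(-1, 5, -2, -1)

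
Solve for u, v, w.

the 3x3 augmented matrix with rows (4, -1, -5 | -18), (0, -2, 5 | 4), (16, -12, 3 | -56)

Forward elimination on [A|b]:
R3 <- R3 - (4)*R1:  [  0  -8  23  16 ]
R3 <- R3 - (4)*R2:  [ 0  0  3  0 ]
Row echelon form:
[ 4  -1  -5  |  -18 ]
[ 0  -2   5  |    4 ]
[ 0   0   3  |    0 ]
Back-substitution:
w = (0) / 3 = 0
v = (4 - (5)*(0)) / -2 = -2
u = (-18 - (-1)*(-2) - (-5)*(0)) / 4 = -5

(-5, -2, 0)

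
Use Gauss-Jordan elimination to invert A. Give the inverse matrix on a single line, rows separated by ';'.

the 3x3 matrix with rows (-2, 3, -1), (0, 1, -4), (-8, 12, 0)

Gauss-Jordan on [A | I]:
R1 <- (1/-2)*R1:  [    1  -3/2   1/2  |  -1/2     0     0 ]
R3 <- R3 - (-8)*R1:  [  0   0   4  |  -4   0   1 ]
R1 <- R1 - (-3/2)*R2:  [     1      0  -11/2  |   -1/2    3/2      0 ]
R3 <- (1/4)*R3:  [   0    0    1  |   -1    0  1/4 ]
R1 <- R1 - (-11/2)*R3:  [    1     0     0  |    -6   3/2  11/8 ]
R2 <- R2 - (-4)*R3:  [  0   1   0  |  -4   1   1 ]
Right block of [I | A^{-1}] is the inverse:
[ -6  3/2  11/8 ]
[ -4    1     1 ]
[ -1    0   1/4 ]

inverse = [-6 3/2 11/8; -4 1 1; -1 0 1/4]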